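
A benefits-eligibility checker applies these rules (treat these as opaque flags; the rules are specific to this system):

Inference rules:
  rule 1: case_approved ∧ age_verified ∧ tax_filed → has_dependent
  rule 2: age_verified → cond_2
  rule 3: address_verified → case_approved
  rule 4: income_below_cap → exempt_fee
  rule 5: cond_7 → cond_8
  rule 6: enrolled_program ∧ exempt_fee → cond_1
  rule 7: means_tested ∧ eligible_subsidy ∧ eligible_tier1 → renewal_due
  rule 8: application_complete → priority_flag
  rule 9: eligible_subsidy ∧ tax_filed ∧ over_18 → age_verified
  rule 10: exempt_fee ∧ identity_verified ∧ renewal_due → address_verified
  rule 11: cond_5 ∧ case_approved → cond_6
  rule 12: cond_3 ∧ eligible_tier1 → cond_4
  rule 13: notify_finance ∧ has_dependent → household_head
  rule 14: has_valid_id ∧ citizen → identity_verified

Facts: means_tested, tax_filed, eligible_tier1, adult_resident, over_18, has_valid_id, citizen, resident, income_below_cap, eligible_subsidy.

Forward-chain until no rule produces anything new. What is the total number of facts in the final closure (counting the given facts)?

18

Round 1: rule 4 [income_below_cap → exempt_fee]; rule 7 [means_tested ∧ eligible_subsidy ∧ eligible_tier1 → renewal_due]; rule 9 [eligible_subsidy ∧ tax_filed ∧ over_18 → age_verified]; rule 14 [has_valid_id ∧ citizen → identity_verified]. Adds exempt_fee, renewal_due, age_verified, identity_verified.
Round 2: rule 2 [age_verified → cond_2]; rule 10 [exempt_fee ∧ identity_verified ∧ renewal_due → address_verified]. Adds cond_2, address_verified.
Round 3: rule 3 [address_verified → case_approved]. Adds case_approved.
Round 4: rule 1 [case_approved ∧ age_verified ∧ tax_filed → has_dependent]. Adds has_dependent.
Closure: {address_verified, adult_resident, age_verified, case_approved, citizen, cond_2, eligible_subsidy, eligible_tier1, exempt_fee, has_dependent, has_valid_id, identity_verified, income_below_cap, means_tested, over_18, renewal_due, resident, tax_filed} — 18 facts.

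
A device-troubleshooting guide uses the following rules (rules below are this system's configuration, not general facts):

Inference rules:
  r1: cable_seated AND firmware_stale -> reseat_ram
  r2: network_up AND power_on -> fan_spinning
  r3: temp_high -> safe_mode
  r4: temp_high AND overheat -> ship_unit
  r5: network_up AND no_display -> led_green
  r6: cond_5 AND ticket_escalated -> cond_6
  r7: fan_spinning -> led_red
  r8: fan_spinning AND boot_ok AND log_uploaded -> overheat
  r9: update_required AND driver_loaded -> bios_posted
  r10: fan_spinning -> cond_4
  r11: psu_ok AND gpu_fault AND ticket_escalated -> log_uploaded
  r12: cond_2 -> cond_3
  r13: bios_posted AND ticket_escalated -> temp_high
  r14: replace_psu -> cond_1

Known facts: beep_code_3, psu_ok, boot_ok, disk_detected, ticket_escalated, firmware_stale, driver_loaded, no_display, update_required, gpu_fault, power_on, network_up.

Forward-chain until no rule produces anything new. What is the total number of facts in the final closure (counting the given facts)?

22

Round 1: r2 [network_up AND power_on -> fan_spinning]; r5 [network_up AND no_display -> led_green]; r9 [update_required AND driver_loaded -> bios_posted]; r11 [psu_ok AND gpu_fault AND ticket_escalated -> log_uploaded]. Adds fan_spinning, led_green, bios_posted, log_uploaded.
Round 2: r7 [fan_spinning -> led_red]; r8 [fan_spinning AND boot_ok AND log_uploaded -> overheat]; r10 [fan_spinning -> cond_4]; r13 [bios_posted AND ticket_escalated -> temp_high]. Adds led_red, overheat, cond_4, temp_high.
Round 3: r3 [temp_high -> safe_mode]; r4 [temp_high AND overheat -> ship_unit]. Adds safe_mode, ship_unit.
Closure: {beep_code_3, bios_posted, boot_ok, cond_4, disk_detected, driver_loaded, fan_spinning, firmware_stale, gpu_fault, led_green, led_red, log_uploaded, network_up, no_display, overheat, power_on, psu_ok, safe_mode, ship_unit, temp_high, ticket_escalated, update_required} — 22 facts.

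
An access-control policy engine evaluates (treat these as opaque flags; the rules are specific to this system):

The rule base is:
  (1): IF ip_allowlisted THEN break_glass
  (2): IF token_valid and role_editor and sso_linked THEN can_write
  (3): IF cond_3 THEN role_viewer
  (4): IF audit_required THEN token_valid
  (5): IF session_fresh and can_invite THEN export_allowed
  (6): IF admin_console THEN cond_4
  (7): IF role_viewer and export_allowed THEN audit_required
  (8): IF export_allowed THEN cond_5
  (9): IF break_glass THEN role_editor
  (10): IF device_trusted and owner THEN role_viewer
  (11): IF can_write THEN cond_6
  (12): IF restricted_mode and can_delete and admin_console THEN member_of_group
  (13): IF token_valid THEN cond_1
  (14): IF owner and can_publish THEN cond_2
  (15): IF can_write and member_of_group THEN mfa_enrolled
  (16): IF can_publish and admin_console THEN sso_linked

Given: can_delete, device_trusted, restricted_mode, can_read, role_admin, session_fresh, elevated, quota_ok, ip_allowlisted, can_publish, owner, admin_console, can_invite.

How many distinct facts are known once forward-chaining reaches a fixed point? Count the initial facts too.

28

Round 1: (1) [IF ip_allowlisted THEN break_glass]; (5) [IF session_fresh and can_invite THEN export_allowed]; (6) [IF admin_console THEN cond_4]; (10) [IF device_trusted and owner THEN role_viewer]; (12) [IF restricted_mode and can_delete and admin_console THEN member_of_group]; (14) [IF owner and can_publish THEN cond_2]; (16) [IF can_publish and admin_console THEN sso_linked]. New: break_glass, export_allowed, cond_4, role_viewer, member_of_group, cond_2, sso_linked.
Round 2: (7) [IF role_viewer and export_allowed THEN audit_required]; (8) [IF export_allowed THEN cond_5]; (9) [IF break_glass THEN role_editor]. New: audit_required, cond_5, role_editor.
Round 3: (4) [IF audit_required THEN token_valid]. New: token_valid.
Round 4: (2) [IF token_valid and role_editor and sso_linked THEN can_write]; (13) [IF token_valid THEN cond_1]. New: can_write, cond_1.
Round 5: (11) [IF can_write THEN cond_6]; (15) [IF can_write and member_of_group THEN mfa_enrolled]. New: cond_6, mfa_enrolled.
Closure: {admin_console, audit_required, break_glass, can_delete, can_invite, can_publish, can_read, can_write, cond_1, cond_2, cond_4, cond_5, cond_6, device_trusted, elevated, export_allowed, ip_allowlisted, member_of_group, mfa_enrolled, owner, quota_ok, restricted_mode, role_admin, role_editor, role_viewer, session_fresh, sso_linked, token_valid} — 28 facts.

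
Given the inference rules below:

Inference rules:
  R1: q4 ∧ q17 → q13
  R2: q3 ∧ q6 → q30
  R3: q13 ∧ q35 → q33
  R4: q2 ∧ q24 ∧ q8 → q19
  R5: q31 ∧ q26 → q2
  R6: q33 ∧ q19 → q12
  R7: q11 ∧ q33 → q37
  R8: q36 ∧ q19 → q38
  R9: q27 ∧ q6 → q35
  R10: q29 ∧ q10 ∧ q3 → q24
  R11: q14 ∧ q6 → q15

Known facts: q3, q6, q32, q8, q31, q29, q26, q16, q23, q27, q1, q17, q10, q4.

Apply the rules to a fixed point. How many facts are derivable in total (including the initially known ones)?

22

Round 1 fires R1, R2, R5, R9, R10, giving q13, q30, q2, q35, q24.
Round 2 fires R3, R4, giving q33, q19.
Round 3 fires R6, giving q12.
Closure: {q1, q10, q12, q13, q16, q17, q19, q2, q23, q24, q26, q27, q29, q3, q30, q31, q32, q33, q35, q4, q6, q8} — 22 facts.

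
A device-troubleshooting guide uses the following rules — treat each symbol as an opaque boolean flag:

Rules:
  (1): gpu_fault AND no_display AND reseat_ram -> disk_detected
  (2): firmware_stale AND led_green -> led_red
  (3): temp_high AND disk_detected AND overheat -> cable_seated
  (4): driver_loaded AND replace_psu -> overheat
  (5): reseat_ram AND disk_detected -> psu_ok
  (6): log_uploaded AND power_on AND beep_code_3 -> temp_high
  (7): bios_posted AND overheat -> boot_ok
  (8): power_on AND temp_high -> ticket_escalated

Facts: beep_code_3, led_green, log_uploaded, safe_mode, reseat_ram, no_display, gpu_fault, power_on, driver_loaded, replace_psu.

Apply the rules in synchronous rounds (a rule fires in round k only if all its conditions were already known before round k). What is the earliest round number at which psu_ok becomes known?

Round 1: (1) [gpu_fault AND no_display AND reseat_ram -> disk_detected]; (4) [driver_loaded AND replace_psu -> overheat]; (6) [log_uploaded AND power_on AND beep_code_3 -> temp_high]. New: disk_detected, overheat, temp_high.
Round 2: (3) [temp_high AND disk_detected AND overheat -> cable_seated]; (5) [reseat_ram AND disk_detected -> psu_ok]; (8) [power_on AND temp_high -> ticket_escalated]. New: cable_seated, psu_ok, ticket_escalated.
psu_ok first appears in round 2.

2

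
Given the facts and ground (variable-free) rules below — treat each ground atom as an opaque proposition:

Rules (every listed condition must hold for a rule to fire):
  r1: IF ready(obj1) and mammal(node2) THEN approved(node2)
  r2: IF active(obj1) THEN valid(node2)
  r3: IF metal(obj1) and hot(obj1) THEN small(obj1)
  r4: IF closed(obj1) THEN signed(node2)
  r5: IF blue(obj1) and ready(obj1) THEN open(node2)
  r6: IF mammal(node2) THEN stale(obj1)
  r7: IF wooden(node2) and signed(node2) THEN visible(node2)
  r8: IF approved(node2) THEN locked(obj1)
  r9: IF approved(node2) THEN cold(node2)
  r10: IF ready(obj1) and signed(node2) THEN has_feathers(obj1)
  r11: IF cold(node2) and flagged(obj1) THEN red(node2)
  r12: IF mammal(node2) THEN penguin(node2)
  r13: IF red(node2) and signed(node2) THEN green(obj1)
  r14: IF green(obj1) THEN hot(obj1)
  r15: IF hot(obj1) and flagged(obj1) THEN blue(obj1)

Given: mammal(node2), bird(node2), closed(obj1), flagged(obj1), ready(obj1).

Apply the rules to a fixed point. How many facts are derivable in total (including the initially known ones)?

17

Round 1: r1 [IF ready(obj1) and mammal(node2) THEN approved(node2)]; r4 [IF closed(obj1) THEN signed(node2)]; r6 [IF mammal(node2) THEN stale(obj1)]; r12 [IF mammal(node2) THEN penguin(node2)]. Adds approved(node2), signed(node2), stale(obj1), penguin(node2).
Round 2: r8 [IF approved(node2) THEN locked(obj1)]; r9 [IF approved(node2) THEN cold(node2)]; r10 [IF ready(obj1) and signed(node2) THEN has_feathers(obj1)]. Adds locked(obj1), cold(node2), has_feathers(obj1).
Round 3: r11 [IF cold(node2) and flagged(obj1) THEN red(node2)]. Adds red(node2).
Round 4: r13 [IF red(node2) and signed(node2) THEN green(obj1)]. Adds green(obj1).
Round 5: r14 [IF green(obj1) THEN hot(obj1)]. Adds hot(obj1).
Round 6: r15 [IF hot(obj1) and flagged(obj1) THEN blue(obj1)]. Adds blue(obj1).
Round 7: r5 [IF blue(obj1) and ready(obj1) THEN open(node2)]. Adds open(node2).
Closure: {approved(node2), bird(node2), blue(obj1), closed(obj1), cold(node2), flagged(obj1), green(obj1), has_feathers(obj1), hot(obj1), locked(obj1), mammal(node2), open(node2), penguin(node2), ready(obj1), red(node2), signed(node2), stale(obj1)} — 17 facts.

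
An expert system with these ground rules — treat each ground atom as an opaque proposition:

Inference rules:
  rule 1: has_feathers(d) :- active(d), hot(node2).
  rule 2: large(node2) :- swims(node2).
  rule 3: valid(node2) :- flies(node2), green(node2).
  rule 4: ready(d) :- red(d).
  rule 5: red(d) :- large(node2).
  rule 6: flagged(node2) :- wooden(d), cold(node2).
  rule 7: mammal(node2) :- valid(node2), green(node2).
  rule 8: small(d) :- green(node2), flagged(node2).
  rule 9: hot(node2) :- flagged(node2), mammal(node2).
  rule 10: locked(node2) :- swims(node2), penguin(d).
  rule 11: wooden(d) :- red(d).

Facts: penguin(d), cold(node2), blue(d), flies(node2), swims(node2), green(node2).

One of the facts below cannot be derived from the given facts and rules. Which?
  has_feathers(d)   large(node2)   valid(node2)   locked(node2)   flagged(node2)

has_feathers(d)

Round 1: rule 2 [large(node2) :- swims(node2).]; rule 3 [valid(node2) :- flies(node2), green(node2).]; rule 10 [locked(node2) :- swims(node2), penguin(d).]. Adds large(node2), valid(node2), locked(node2).
Round 2: rule 5 [red(d) :- large(node2).]; rule 7 [mammal(node2) :- valid(node2), green(node2).]. Adds red(d), mammal(node2).
Round 3: rule 4 [ready(d) :- red(d).]; rule 11 [wooden(d) :- red(d).]. Adds ready(d), wooden(d).
Round 4: rule 6 [flagged(node2) :- wooden(d), cold(node2).]. Adds flagged(node2).
Round 5: rule 8 [small(d) :- green(node2), flagged(node2).]; rule 9 [hot(node2) :- flagged(node2), mammal(node2).]. Adds small(d), hot(node2).
Derived: valid(node2) (round 1), large(node2) (round 1), flagged(node2) (round 4), locked(node2) (round 1). has_feathers(d) never appears in any round.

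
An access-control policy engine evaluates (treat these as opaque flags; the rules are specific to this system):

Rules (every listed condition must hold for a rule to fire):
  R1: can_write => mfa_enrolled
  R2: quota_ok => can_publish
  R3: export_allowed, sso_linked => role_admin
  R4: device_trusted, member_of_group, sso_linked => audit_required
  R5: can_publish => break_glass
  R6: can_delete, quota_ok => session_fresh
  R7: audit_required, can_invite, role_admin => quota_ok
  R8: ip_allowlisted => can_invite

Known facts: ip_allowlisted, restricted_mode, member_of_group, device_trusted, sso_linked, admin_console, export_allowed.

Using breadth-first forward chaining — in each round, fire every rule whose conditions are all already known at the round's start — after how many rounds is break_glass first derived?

[1] R3 [export_allowed, sso_linked => role_admin]; R4 [device_trusted, member_of_group, sso_linked => audit_required]; R8 [ip_allowlisted => can_invite]. ⇒ new: role_admin, audit_required, can_invite.
[2] R7 [audit_required, can_invite, role_admin => quota_ok]. ⇒ new: quota_ok.
[3] R2 [quota_ok => can_publish]. ⇒ new: can_publish.
[4] R5 [can_publish => break_glass]. ⇒ new: break_glass.
break_glass first appears in round 4.

4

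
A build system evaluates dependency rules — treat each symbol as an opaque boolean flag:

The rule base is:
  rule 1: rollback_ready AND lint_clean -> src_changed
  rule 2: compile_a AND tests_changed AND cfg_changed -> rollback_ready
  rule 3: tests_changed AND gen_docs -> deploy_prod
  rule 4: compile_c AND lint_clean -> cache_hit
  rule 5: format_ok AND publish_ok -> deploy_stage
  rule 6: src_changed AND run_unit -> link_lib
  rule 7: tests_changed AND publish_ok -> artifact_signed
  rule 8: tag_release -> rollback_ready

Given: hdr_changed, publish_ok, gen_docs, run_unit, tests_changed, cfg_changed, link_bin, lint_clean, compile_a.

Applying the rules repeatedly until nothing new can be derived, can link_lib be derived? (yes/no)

Round 1: rule 2 [compile_a AND tests_changed AND cfg_changed -> rollback_ready]; rule 3 [tests_changed AND gen_docs -> deploy_prod]; rule 7 [tests_changed AND publish_ok -> artifact_signed]. Adds rollback_ready, deploy_prod, artifact_signed.
Round 2: rule 1 [rollback_ready AND lint_clean -> src_changed]. Adds src_changed.
Round 3: rule 6 [src_changed AND run_unit -> link_lib]. Adds link_lib.
link_lib appears in round 3, so it is derivable.

yes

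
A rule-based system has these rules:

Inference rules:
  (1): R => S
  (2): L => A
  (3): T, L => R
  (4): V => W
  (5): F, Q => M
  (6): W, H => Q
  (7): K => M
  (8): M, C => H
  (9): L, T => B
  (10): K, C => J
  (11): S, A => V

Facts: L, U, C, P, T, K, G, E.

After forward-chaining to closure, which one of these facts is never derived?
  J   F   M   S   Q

Round 1 fires (2), (3), (7), (9), (10), giving A, R, M, B, J.
Round 2 fires (1), (8), giving S, H.
Round 3 fires (11), giving V.
Round 4 fires (4), giving W.
Round 5 fires (6), giving Q.
Derived: S (round 2), M (round 1), Q (round 5), J (round 1). F never appears in any round.

F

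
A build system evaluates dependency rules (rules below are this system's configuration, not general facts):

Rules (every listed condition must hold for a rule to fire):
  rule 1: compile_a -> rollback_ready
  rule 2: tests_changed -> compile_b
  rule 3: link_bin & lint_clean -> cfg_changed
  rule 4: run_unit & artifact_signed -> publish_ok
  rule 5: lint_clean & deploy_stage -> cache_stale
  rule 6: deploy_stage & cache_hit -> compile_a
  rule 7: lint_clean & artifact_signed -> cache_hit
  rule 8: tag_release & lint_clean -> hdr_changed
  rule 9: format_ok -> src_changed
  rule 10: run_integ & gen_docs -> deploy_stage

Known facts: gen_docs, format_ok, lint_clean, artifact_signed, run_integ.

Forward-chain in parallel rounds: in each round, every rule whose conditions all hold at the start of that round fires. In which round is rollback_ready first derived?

3

Round 1: rule 7 [lint_clean & artifact_signed -> cache_hit]; rule 9 [format_ok -> src_changed]; rule 10 [run_integ & gen_docs -> deploy_stage]. Adds cache_hit, src_changed, deploy_stage.
Round 2: rule 5 [lint_clean & deploy_stage -> cache_stale]; rule 6 [deploy_stage & cache_hit -> compile_a]. Adds cache_stale, compile_a.
Round 3: rule 1 [compile_a -> rollback_ready]. Adds rollback_ready.
rollback_ready first appears in round 3.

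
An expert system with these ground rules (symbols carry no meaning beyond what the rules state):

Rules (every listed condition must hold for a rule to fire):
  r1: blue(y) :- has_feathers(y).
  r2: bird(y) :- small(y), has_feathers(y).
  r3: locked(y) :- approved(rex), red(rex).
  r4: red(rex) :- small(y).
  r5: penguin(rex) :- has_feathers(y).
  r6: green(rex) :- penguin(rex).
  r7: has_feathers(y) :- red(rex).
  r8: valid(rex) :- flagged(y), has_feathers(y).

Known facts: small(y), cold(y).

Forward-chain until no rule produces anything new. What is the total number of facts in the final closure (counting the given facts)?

8

[1] r4 [red(rex) :- small(y).]. ⇒ new: red(rex).
[2] r7 [has_feathers(y) :- red(rex).]. ⇒ new: has_feathers(y).
[3] r1 [blue(y) :- has_feathers(y).]; r2 [bird(y) :- small(y), has_feathers(y).]; r5 [penguin(rex) :- has_feathers(y).]. ⇒ new: blue(y), bird(y), penguin(rex).
[4] r6 [green(rex) :- penguin(rex).]. ⇒ new: green(rex).
Closure: {bird(y), blue(y), cold(y), green(rex), has_feathers(y), penguin(rex), red(rex), small(y)} — 8 facts.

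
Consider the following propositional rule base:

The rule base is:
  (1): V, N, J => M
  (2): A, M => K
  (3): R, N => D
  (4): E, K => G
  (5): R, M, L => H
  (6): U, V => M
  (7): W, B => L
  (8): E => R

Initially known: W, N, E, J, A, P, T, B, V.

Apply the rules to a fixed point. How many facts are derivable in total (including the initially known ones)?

16

[1] (1) [V, N, J => M]; (7) [W, B => L]; (8) [E => R]. ⇒ new: M, L, R.
[2] (2) [A, M => K]; (3) [R, N => D]; (5) [R, M, L => H]. ⇒ new: K, D, H.
[3] (4) [E, K => G]. ⇒ new: G.
Closure: {A, B, D, E, G, H, J, K, L, M, N, P, R, T, V, W} — 16 facts.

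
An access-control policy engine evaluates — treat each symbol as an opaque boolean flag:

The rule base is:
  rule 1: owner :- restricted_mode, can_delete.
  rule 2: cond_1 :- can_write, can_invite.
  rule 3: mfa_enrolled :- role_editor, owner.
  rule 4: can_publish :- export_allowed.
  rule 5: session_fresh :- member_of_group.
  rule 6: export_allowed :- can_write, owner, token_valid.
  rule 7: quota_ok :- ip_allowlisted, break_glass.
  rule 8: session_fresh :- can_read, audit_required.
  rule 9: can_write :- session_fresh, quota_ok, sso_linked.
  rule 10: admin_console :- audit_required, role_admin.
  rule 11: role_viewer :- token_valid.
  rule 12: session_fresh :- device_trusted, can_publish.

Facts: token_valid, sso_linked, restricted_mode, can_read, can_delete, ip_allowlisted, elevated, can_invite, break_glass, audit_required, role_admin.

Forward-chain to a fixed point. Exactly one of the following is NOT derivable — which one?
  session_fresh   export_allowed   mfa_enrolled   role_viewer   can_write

mfa_enrolled

Round 1: rule 1 [owner :- restricted_mode, can_delete.]; rule 7 [quota_ok :- ip_allowlisted, break_glass.]; rule 8 [session_fresh :- can_read, audit_required.]; rule 10 [admin_console :- audit_required, role_admin.]; rule 11 [role_viewer :- token_valid.]. New: owner, quota_ok, session_fresh, admin_console, role_viewer.
Round 2: rule 9 [can_write :- session_fresh, quota_ok, sso_linked.]. New: can_write.
Round 3: rule 2 [cond_1 :- can_write, can_invite.]; rule 6 [export_allowed :- can_write, owner, token_valid.]. New: cond_1, export_allowed.
Round 4: rule 4 [can_publish :- export_allowed.]. New: can_publish.
Derived: session_fresh (round 1), role_viewer (round 1), can_write (round 2), export_allowed (round 3). mfa_enrolled never appears in any round.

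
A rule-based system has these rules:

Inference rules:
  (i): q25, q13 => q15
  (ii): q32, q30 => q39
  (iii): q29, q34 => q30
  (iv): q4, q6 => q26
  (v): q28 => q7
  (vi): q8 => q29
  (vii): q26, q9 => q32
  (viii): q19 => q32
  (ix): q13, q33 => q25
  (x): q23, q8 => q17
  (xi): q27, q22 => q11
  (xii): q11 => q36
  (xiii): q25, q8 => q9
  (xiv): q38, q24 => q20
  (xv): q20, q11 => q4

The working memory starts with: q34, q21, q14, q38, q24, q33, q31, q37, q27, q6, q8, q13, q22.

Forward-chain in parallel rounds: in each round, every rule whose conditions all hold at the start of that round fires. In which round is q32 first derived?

4

Round 1 — (vi), (ix), (xi), (xiv), derive q29, q25, q11, q20.
Round 2 — (i), (iii), (xii), (xiii), (xv), derive q15, q30, q36, q9, q4.
Round 3 — (iv), derive q26.
Round 4 — (vii), derive q32.
q32 first appears in round 4.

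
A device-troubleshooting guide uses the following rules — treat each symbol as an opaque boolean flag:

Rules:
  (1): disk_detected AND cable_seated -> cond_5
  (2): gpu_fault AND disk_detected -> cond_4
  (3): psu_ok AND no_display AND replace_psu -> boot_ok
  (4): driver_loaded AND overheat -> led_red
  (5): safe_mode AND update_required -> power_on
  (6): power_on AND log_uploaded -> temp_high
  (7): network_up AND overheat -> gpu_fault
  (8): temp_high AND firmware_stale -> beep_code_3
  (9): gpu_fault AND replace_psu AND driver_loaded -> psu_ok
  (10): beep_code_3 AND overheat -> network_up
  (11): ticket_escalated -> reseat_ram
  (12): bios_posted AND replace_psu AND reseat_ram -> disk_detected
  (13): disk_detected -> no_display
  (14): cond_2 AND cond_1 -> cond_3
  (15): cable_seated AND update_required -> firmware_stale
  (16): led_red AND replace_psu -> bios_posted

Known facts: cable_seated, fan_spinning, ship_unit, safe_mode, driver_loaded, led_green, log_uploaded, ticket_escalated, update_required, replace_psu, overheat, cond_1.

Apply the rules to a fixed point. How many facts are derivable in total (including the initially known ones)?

27

Round 1 fires (4), (5), (11), (15), giving led_red, power_on, reseat_ram, firmware_stale.
Round 2 fires (6), (16), giving temp_high, bios_posted.
Round 3 fires (8), (12), giving beep_code_3, disk_detected.
Round 4 fires (1), (10), (13), giving cond_5, network_up, no_display.
Round 5 fires (7), giving gpu_fault.
Round 6 fires (2), (9), giving cond_4, psu_ok.
Round 7 fires (3), giving boot_ok.
Closure: {beep_code_3, bios_posted, boot_ok, cable_seated, cond_1, cond_4, cond_5, disk_detected, driver_loaded, fan_spinning, firmware_stale, gpu_fault, led_green, led_red, log_uploaded, network_up, no_display, overheat, power_on, psu_ok, replace_psu, reseat_ram, safe_mode, ship_unit, temp_high, ticket_escalated, update_required} — 27 facts.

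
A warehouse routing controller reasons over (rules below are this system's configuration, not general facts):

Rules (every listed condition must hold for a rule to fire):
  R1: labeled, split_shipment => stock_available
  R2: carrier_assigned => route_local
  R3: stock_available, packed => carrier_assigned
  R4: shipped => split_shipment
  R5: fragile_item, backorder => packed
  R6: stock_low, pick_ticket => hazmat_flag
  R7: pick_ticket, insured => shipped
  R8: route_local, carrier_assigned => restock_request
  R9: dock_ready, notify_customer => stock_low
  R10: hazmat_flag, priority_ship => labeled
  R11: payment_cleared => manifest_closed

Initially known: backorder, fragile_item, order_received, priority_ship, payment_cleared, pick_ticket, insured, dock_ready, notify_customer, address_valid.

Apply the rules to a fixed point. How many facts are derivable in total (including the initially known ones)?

[1] R5 [fragile_item, backorder => packed]; R7 [pick_ticket, insured => shipped]; R9 [dock_ready, notify_customer => stock_low]; R11 [payment_cleared => manifest_closed]. ⇒ new: packed, shipped, stock_low, manifest_closed.
[2] R4 [shipped => split_shipment]; R6 [stock_low, pick_ticket => hazmat_flag]. ⇒ new: split_shipment, hazmat_flag.
[3] R10 [hazmat_flag, priority_ship => labeled]. ⇒ new: labeled.
[4] R1 [labeled, split_shipment => stock_available]. ⇒ new: stock_available.
[5] R3 [stock_available, packed => carrier_assigned]. ⇒ new: carrier_assigned.
[6] R2 [carrier_assigned => route_local]. ⇒ new: route_local.
[7] R8 [route_local, carrier_assigned => restock_request]. ⇒ new: restock_request.
Closure: {address_valid, backorder, carrier_assigned, dock_ready, fragile_item, hazmat_flag, insured, labeled, manifest_closed, notify_customer, order_received, packed, payment_cleared, pick_ticket, priority_ship, restock_request, route_local, shipped, split_shipment, stock_available, stock_low} — 21 facts.

21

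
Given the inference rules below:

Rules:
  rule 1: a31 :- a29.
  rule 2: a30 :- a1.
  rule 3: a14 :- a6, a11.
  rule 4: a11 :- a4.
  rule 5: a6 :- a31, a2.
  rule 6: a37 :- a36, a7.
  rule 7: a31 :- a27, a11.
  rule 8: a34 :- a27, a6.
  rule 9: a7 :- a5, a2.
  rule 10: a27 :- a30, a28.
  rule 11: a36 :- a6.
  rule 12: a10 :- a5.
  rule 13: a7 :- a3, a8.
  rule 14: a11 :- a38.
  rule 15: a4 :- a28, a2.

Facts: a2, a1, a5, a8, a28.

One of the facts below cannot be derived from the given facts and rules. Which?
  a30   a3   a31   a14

Round 1 — rule 2, rule 9, rule 12, rule 15, derive a30, a7, a10, a4.
Round 2 — rule 4, rule 10, derive a11, a27.
Round 3 — rule 7, derive a31.
Round 4 — rule 5, derive a6.
Round 5 — rule 3, rule 8, rule 11, derive a14, a34, a36.
Round 6 — rule 6, derive a37.
Derived: a31 (round 3), a30 (round 1), a14 (round 5). a3 never appears in any round.

a3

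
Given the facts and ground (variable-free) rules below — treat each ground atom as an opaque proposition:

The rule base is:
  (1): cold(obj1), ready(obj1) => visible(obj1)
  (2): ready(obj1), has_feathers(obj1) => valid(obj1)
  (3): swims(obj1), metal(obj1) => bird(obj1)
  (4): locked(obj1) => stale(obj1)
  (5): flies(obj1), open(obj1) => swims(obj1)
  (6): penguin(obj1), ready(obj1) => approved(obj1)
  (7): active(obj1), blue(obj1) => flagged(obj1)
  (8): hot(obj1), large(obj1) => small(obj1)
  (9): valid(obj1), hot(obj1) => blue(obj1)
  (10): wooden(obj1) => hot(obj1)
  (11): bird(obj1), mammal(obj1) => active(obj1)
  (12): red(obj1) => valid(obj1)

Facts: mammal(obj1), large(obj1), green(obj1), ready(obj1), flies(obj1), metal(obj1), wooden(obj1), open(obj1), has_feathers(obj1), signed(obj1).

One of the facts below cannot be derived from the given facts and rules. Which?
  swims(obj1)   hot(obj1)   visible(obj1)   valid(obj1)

visible(obj1)

Round 1 — (2), (5), (10), derive valid(obj1), swims(obj1), hot(obj1).
Round 2 — (3), (8), (9), derive bird(obj1), small(obj1), blue(obj1).
Round 3 — (11), derive active(obj1).
Round 4 — (7), derive flagged(obj1).
Derived: hot(obj1) (round 1), swims(obj1) (round 1), valid(obj1) (round 1). visible(obj1) never appears in any round.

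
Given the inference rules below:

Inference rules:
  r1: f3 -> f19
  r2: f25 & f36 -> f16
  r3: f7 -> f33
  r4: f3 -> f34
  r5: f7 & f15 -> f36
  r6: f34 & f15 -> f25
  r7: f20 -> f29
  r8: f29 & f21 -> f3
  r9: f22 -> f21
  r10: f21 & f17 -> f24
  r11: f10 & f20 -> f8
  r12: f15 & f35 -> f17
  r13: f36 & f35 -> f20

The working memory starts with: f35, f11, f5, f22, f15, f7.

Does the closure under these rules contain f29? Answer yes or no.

Round 1 — r3, r5, r9, r12, derive f33, f36, f21, f17.
Round 2 — r10, r13, derive f24, f20.
Round 3 — r7, derive f29.
Round 4 — r8, derive f3.
Round 5 — r1, r4, derive f19, f34.
Round 6 — r6, derive f25.
Round 7 — r2, derive f16.
f29 appears in round 3, so it is derivable.

yes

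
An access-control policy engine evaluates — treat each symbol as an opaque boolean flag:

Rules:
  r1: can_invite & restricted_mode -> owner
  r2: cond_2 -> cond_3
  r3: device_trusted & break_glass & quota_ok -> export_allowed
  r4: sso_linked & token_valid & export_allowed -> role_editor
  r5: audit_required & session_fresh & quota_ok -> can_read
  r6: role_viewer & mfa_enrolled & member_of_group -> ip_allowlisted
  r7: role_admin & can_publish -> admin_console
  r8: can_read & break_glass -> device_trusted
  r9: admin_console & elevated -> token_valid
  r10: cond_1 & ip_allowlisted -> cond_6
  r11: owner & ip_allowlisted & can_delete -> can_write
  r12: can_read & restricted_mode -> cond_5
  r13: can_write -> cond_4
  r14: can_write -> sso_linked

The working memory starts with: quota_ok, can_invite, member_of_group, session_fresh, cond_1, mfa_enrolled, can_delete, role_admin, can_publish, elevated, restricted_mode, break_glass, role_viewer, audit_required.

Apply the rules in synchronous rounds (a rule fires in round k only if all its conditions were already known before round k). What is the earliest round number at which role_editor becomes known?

Round 1: r1 [can_invite & restricted_mode -> owner]; r5 [audit_required & session_fresh & quota_ok -> can_read]; r6 [role_viewer & mfa_enrolled & member_of_group -> ip_allowlisted]; r7 [role_admin & can_publish -> admin_console]. New: owner, can_read, ip_allowlisted, admin_console.
Round 2: r8 [can_read & break_glass -> device_trusted]; r9 [admin_console & elevated -> token_valid]; r10 [cond_1 & ip_allowlisted -> cond_6]; r11 [owner & ip_allowlisted & can_delete -> can_write]; r12 [can_read & restricted_mode -> cond_5]. New: device_trusted, token_valid, cond_6, can_write, cond_5.
Round 3: r3 [device_trusted & break_glass & quota_ok -> export_allowed]; r13 [can_write -> cond_4]; r14 [can_write -> sso_linked]. New: export_allowed, cond_4, sso_linked.
Round 4: r4 [sso_linked & token_valid & export_allowed -> role_editor]. New: role_editor.
role_editor first appears in round 4.

4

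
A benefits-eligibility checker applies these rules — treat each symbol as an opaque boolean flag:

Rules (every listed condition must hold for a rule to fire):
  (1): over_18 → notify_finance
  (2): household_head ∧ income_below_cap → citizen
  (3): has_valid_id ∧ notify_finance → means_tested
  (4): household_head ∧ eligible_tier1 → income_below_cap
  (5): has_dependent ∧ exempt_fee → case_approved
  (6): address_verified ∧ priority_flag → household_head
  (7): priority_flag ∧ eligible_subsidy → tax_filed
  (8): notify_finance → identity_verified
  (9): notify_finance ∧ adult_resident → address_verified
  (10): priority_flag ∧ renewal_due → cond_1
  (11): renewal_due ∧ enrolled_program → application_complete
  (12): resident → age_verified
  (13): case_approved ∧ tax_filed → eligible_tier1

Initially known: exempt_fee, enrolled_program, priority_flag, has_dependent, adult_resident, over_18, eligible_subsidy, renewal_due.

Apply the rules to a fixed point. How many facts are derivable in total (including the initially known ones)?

Round 1 — (1), (5), (7), (10), (11), derive notify_finance, case_approved, tax_filed, cond_1, application_complete.
Round 2 — (8), (9), (13), derive identity_verified, address_verified, eligible_tier1.
Round 3 — (6), derive household_head.
Round 4 — (4), derive income_below_cap.
Round 5 — (2), derive citizen.
Closure: {address_verified, adult_resident, application_complete, case_approved, citizen, cond_1, eligible_subsidy, eligible_tier1, enrolled_program, exempt_fee, has_dependent, household_head, identity_verified, income_below_cap, notify_finance, over_18, priority_flag, renewal_due, tax_filed} — 19 facts.

19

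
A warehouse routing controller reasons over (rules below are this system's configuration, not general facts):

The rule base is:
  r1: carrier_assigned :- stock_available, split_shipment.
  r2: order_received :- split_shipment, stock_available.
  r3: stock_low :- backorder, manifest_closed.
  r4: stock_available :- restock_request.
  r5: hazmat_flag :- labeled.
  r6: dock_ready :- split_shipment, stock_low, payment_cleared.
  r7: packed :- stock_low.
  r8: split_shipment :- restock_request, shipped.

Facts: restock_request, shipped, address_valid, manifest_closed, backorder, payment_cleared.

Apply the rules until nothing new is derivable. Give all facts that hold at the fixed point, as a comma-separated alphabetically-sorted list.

[1] r3 [stock_low :- backorder, manifest_closed.]; r4 [stock_available :- restock_request.]; r8 [split_shipment :- restock_request, shipped.]. ⇒ new: stock_low, stock_available, split_shipment.
[2] r1 [carrier_assigned :- stock_available, split_shipment.]; r2 [order_received :- split_shipment, stock_available.]; r6 [dock_ready :- split_shipment, stock_low, payment_cleared.]; r7 [packed :- stock_low.]. ⇒ new: carrier_assigned, order_received, dock_ready, packed.

address_valid, backorder, carrier_assigned, dock_ready, manifest_closed, order_received, packed, payment_cleared, restock_request, shipped, split_shipment, stock_available, stock_low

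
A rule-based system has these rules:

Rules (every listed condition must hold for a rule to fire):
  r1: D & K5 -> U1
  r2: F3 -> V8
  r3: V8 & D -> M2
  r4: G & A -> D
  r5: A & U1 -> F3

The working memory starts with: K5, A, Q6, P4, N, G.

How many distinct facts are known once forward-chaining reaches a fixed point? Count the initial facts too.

Round 1 fires r4, giving D.
Round 2 fires r1, giving U1.
Round 3 fires r5, giving F3.
Round 4 fires r2, giving V8.
Round 5 fires r3, giving M2.
Closure: {A, D, F3, G, K5, M2, N, P4, Q6, U1, V8} — 11 facts.

11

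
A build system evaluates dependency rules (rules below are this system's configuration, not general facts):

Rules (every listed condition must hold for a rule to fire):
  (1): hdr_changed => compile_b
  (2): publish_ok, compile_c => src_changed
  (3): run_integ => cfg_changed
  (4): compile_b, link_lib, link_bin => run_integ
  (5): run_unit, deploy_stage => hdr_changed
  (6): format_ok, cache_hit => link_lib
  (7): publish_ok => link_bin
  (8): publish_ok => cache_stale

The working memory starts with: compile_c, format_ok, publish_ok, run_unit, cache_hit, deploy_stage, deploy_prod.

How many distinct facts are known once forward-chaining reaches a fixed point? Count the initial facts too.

Round 1 fires (2), (5), (6), (7), (8), giving src_changed, hdr_changed, link_lib, link_bin, cache_stale.
Round 2 fires (1), giving compile_b.
Round 3 fires (4), giving run_integ.
Round 4 fires (3), giving cfg_changed.
Closure: {cache_hit, cache_stale, cfg_changed, compile_b, compile_c, deploy_prod, deploy_stage, format_ok, hdr_changed, link_bin, link_lib, publish_ok, run_integ, run_unit, src_changed} — 15 facts.

15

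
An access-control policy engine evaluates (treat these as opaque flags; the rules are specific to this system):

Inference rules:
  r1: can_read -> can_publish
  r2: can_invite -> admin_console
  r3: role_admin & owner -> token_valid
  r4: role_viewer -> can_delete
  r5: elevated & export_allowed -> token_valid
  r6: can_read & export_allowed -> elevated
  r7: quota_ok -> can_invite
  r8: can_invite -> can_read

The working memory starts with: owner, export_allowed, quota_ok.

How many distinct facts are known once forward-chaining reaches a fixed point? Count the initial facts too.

9

Round 1: r7 [quota_ok -> can_invite]. New: can_invite.
Round 2: r2 [can_invite -> admin_console]; r8 [can_invite -> can_read]. New: admin_console, can_read.
Round 3: r1 [can_read -> can_publish]; r6 [can_read & export_allowed -> elevated]. New: can_publish, elevated.
Round 4: r5 [elevated & export_allowed -> token_valid]. New: token_valid.
Closure: {admin_console, can_invite, can_publish, can_read, elevated, export_allowed, owner, quota_ok, token_valid} — 9 facts.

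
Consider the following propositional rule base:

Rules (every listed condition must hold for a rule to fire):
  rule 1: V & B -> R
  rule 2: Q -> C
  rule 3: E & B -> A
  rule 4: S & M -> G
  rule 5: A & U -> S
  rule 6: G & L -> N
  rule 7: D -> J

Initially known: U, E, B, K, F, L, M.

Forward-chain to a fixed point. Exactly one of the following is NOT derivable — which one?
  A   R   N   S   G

R

Round 1 fires rule 3, giving A.
Round 2 fires rule 5, giving S.
Round 3 fires rule 4, giving G.
Round 4 fires rule 6, giving N.
Derived: G (round 3), A (round 1), S (round 2), N (round 4). R never appears in any round.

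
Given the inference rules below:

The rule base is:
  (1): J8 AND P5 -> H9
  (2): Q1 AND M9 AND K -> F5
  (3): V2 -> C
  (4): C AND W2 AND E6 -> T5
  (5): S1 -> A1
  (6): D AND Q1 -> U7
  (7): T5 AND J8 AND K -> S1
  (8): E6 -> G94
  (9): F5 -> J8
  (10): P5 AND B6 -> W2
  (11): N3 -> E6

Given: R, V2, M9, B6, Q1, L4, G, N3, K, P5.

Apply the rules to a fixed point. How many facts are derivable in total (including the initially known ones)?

Round 1: (2) [Q1 AND M9 AND K -> F5]; (3) [V2 -> C]; (10) [P5 AND B6 -> W2]; (11) [N3 -> E6]. Adds F5, C, W2, E6.
Round 2: (4) [C AND W2 AND E6 -> T5]; (8) [E6 -> G94]; (9) [F5 -> J8]. Adds T5, G94, J8.
Round 3: (1) [J8 AND P5 -> H9]; (7) [T5 AND J8 AND K -> S1]. Adds H9, S1.
Round 4: (5) [S1 -> A1]. Adds A1.
Closure: {A1, B6, C, E6, F5, G, G94, H9, J8, K, L4, M9, N3, P5, Q1, R, S1, T5, V2, W2} — 20 facts.

20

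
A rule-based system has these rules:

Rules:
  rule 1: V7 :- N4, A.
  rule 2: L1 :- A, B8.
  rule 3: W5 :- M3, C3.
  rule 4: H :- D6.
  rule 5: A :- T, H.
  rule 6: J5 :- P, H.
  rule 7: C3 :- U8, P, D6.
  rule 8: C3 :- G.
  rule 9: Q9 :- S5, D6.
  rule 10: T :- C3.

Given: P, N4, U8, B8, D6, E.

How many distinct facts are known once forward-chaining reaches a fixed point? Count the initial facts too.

Round 1: rule 4 [H :- D6.]; rule 7 [C3 :- U8, P, D6.]. New: H, C3.
Round 2: rule 6 [J5 :- P, H.]; rule 10 [T :- C3.]. New: J5, T.
Round 3: rule 5 [A :- T, H.]. New: A.
Round 4: rule 1 [V7 :- N4, A.]; rule 2 [L1 :- A, B8.]. New: V7, L1.
Closure: {A, B8, C3, D6, E, H, J5, L1, N4, P, T, U8, V7} — 13 facts.

13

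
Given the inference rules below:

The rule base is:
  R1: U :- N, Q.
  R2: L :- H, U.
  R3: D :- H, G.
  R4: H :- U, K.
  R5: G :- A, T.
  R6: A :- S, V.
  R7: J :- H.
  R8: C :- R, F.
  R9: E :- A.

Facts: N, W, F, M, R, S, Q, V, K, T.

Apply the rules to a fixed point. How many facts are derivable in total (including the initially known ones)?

19

Round 1 — R1, R6, R8, derive U, A, C.
Round 2 — R4, R5, R9, derive H, G, E.
Round 3 — R2, R3, R7, derive L, D, J.
Closure: {A, C, D, E, F, G, H, J, K, L, M, N, Q, R, S, T, U, V, W} — 19 facts.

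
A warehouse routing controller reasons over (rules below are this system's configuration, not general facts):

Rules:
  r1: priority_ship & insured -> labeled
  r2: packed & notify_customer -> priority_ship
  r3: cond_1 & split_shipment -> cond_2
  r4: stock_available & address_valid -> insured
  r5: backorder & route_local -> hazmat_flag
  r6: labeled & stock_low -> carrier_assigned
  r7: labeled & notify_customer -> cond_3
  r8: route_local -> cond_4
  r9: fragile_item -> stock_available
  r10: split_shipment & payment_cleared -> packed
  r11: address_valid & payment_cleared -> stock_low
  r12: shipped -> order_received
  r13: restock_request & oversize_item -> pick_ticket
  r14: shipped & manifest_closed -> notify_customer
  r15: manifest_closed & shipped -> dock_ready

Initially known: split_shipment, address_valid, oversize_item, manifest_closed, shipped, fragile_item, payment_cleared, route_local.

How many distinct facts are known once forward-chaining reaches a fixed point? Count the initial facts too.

Round 1: r8 [route_local -> cond_4]; r9 [fragile_item -> stock_available]; r10 [split_shipment & payment_cleared -> packed]; r11 [address_valid & payment_cleared -> stock_low]; r12 [shipped -> order_received]; r14 [shipped & manifest_closed -> notify_customer]; r15 [manifest_closed & shipped -> dock_ready]. New: cond_4, stock_available, packed, stock_low, order_received, notify_customer, dock_ready.
Round 2: r2 [packed & notify_customer -> priority_ship]; r4 [stock_available & address_valid -> insured]. New: priority_ship, insured.
Round 3: r1 [priority_ship & insured -> labeled]. New: labeled.
Round 4: r6 [labeled & stock_low -> carrier_assigned]; r7 [labeled & notify_customer -> cond_3]. New: carrier_assigned, cond_3.
Closure: {address_valid, carrier_assigned, cond_3, cond_4, dock_ready, fragile_item, insured, labeled, manifest_closed, notify_customer, order_received, oversize_item, packed, payment_cleared, priority_ship, route_local, shipped, split_shipment, stock_available, stock_low} — 20 facts.

20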